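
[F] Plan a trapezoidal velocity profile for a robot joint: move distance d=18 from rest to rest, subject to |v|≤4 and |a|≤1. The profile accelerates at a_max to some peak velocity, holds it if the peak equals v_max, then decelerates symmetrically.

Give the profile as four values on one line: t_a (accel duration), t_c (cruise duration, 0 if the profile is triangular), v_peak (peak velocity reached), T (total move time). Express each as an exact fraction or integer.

v_max²/a_max = 4²/1 = 16
18 ≥ 16 ⇒ cruise phase
t_a = 4/1 = 4; v_peak = 4
d_cruise = 18 − 16 = 2; t_c = 2/4 = 1/2
T = 2·4 + 1/2 = 17/2

t_a=4 t_c=1/2 v_peak=4 T=17/2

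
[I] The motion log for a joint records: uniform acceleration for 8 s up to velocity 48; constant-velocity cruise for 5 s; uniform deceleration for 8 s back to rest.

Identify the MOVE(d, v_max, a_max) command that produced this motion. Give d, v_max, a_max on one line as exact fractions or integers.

d=624 v_max=48 a_max=6

a_max = 48/8 = 6
d_a = ½·48·8 = 192; d_c = 48·5 = 240
d = 2·192 + 240 = 624
t_c = 5 > 0 → v_max = v_peak = 48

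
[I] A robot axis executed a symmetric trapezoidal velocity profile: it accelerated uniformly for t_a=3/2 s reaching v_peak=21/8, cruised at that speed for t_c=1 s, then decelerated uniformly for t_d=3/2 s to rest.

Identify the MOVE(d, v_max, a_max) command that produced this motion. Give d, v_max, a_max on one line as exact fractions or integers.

a_max = (21/8)/(3/2) = 7/4
d_a = ½·21/8·3/2 = 63/32; d_c = 21/8·1 = 21/8
d = 2·63/32 + 21/8 = 105/16
t_c = 1 > 0 → v_max = v_peak = 21/8

d=105/16 v_max=21/8 a_max=7/4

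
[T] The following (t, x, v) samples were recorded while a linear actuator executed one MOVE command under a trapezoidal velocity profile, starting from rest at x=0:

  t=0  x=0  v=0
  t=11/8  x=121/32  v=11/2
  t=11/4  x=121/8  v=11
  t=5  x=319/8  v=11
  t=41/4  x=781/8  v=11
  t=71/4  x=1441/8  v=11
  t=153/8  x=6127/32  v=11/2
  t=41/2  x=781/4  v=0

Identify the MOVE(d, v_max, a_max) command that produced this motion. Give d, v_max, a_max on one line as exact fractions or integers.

d=781/4 v_max=11 a_max=4

final state: t=41/2, x=781/4, v=0 → d = 781/4
a_max = (11/2−0)/(11/8−0) = 4
max v = 11 over t∈[11/4,71/4] → v_max = 11
check: 11·(11/4+15) = 781/4 ✓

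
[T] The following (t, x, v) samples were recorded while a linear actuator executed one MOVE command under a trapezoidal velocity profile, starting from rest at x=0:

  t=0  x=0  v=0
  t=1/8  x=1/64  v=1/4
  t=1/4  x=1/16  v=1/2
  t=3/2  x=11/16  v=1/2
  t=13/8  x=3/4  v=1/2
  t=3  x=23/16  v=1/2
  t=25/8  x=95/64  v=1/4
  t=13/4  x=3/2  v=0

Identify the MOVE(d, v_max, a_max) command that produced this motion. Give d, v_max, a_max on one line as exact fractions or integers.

d=3/2 v_max=1/2 a_max=2

final state: t=13/4, x=3/2, v=0 → d = 3/2
a_max = (1/4−0)/(1/8−0) = 2
max v = 1/2 over t∈[1/4,3] → v_max = 1/2
check: 1/2·(1/4+11/4) = 3/2 ✓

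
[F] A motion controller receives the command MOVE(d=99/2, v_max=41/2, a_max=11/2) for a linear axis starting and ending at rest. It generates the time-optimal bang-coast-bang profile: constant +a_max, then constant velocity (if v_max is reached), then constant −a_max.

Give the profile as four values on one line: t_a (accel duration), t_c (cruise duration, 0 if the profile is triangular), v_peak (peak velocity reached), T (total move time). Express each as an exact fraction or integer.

(v_max)²/a_max = (41/2)²/(11/2) = 1681/22
99/2 < 1681/22 → triangular
v_peak = √(99/2·11/2) = √(1089/4) = 33/2
t_a = (33/2)/(11/2) = 3; t_c = 0
T = 2·3 = 6

t_a=3 t_c=0 v_peak=33/2 T=6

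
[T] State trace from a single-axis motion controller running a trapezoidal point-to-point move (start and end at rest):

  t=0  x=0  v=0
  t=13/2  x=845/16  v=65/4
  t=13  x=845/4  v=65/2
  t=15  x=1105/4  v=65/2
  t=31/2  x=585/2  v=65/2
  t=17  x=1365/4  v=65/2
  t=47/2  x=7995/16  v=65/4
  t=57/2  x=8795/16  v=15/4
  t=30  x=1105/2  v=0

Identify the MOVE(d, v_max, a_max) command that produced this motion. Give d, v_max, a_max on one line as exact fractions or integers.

final state: t=30, x=1105/2, v=0 → d = 1105/2
a_max = (65/4−0)/(13/2−0) = 5/2
max v = 65/2 over t∈[13,17] → v_max = 65/2
check: 65/2·(13+4) = 1105/2 ✓

d=1105/2 v_max=65/2 a_max=5/2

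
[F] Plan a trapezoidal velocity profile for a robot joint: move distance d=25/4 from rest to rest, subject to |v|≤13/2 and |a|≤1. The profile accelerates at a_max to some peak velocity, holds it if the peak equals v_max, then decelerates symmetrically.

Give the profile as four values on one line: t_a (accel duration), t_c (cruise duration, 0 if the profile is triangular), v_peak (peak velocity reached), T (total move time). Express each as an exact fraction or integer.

t_a=5/2 t_c=0 v_peak=5/2 T=5

vₘ²/aₘ = (13/2)²/1 = 169/4
25/4 < 169/4 → triangular
v_peak = √(25/4·1) = √(25/4) = 5/2
t_a = (5/2)/1 = 5/2; t_c = 0
T = 2·5/2 = 5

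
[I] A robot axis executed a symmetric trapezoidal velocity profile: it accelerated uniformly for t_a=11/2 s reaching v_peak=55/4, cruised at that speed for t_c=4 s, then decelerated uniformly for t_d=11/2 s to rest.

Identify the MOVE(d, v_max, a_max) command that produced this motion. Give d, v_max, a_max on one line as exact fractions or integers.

d=1045/8 v_max=55/4 a_max=5/2

a_max = (55/4)/(11/2) = 5/2
d_a = ½·55/4·11/2 = 605/16; d_c = 55/4·4 = 55
d = 2·605/16 + 55 = 1045/8
t_c = 4 > 0 ⇒ limit active, v_max = 55/4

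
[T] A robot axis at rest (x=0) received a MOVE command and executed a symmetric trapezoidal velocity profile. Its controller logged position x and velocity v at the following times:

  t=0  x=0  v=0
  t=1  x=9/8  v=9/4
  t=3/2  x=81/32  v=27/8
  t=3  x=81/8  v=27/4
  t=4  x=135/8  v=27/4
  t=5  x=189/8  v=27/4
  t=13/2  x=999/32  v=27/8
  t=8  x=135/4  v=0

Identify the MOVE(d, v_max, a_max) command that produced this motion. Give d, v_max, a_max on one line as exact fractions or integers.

final state: t=8, x=135/4, v=0 → d = 135/4
a_max = (9/4−0)/(1−0) = 9/4
max v = 27/4 over t∈[3,5] → v_max = 27/4
check: 27/4·(3+2) = 135/4 ✓

d=135/4 v_max=27/4 a_max=9/4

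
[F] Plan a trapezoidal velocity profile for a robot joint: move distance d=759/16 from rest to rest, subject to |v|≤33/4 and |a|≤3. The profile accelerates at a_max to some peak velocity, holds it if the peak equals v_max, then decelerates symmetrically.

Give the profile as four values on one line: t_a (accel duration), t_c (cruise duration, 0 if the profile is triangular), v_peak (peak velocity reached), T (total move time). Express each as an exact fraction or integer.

t_a=11/4 t_c=3 v_peak=33/4 T=17/2

vₘ²/aₘ = (33/4)²/3 = 363/16
759/16 ≥ 363/16 → trapezoidal
t_a = (33/4)/3 = 11/4; v_peak = 33/4
d_cruise = 759/16 − 363/16 = 99/4; t_c = (99/4)/(33/4) = 3
T = 2·11/4 + 3 = 17/2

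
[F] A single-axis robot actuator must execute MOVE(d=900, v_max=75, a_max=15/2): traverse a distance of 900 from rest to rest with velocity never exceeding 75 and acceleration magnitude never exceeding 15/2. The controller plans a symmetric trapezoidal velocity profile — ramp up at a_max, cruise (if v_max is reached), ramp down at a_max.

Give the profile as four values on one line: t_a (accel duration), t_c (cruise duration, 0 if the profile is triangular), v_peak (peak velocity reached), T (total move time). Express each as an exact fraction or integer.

(v_max)²/a_max = 75²/(15/2) = 750
900 ≥ 750 so v_max reached
t_a = 75/(15/2) = 10; v_peak = 75
d_cruise = 900 − 750 = 150; t_c = 150/75 = 2
T = 2·10 + 2 = 22

t_a=10 t_c=2 v_peak=75 T=22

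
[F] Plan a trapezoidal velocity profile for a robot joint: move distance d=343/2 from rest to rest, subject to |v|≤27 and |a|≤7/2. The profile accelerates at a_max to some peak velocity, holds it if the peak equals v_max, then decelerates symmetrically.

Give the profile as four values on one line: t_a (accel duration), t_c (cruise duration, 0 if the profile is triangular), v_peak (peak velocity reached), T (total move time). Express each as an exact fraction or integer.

vₘ²/aₘ = 27²/(7/2) = 1458/7
343/2 < 1458/7 → triangular
v_peak = √(343/2·7/2) = √(2401/4) = 49/2
t_a = (49/2)/(7/2) = 7; t_c = 0
T = 2·7 = 14

t_a=7 t_c=0 v_peak=49/2 T=14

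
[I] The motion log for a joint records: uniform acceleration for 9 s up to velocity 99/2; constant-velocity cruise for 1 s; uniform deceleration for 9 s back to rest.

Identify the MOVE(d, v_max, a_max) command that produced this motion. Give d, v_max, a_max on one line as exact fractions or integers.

a_max = (99/2)/9 = 11/2
d_a = ½·99/2·9 = 891/4; d_c = 99/2·1 = 99/2
d = 2·891/4 + 99/2 = 495
t_c = 1 > 0 so v_max = 99/2

d=495 v_max=99/2 a_max=11/2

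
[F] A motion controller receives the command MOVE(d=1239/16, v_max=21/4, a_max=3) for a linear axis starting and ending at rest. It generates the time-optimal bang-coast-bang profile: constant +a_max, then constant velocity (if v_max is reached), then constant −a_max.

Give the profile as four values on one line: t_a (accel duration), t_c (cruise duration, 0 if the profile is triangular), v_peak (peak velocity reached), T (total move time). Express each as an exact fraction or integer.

v_max²/a_max = (21/4)²/3 = 147/16
1239/16 ≥ 147/16 → trapezoidal
t_a = (21/4)/3 = 7/4; v_peak = 21/4
d_cruise = 1239/16 − 147/16 = 273/4; t_c = (273/4)/(21/4) = 13
T = 2·7/4 + 13 = 33/2

t_a=7/4 t_c=13 v_peak=21/4 T=33/2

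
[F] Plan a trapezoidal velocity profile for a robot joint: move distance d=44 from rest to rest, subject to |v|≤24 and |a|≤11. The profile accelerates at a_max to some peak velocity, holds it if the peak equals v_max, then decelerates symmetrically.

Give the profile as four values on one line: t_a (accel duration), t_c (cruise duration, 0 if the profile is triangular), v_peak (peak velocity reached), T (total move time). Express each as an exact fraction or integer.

t_a=2 t_c=0 v_peak=22 T=4

v_max²/a_max = 24²/11 = 576/11
44 < 576/11 → triangular
v_peak = √(44·11) = √484 = 22
t_a = 22/11 = 2; t_c = 0
T = 2·2 = 4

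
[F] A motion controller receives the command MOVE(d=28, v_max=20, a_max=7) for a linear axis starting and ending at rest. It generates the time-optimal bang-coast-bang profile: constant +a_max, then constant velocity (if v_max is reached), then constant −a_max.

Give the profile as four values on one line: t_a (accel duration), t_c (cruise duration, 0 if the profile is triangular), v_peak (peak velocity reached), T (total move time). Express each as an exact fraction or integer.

(v_max)²/a_max = 20²/7 = 400/7
28 < 400/7 so t_c = 0
v_peak = √(28·7) = √196 = 14
t_a = 14/7 = 2; t_c = 0
T = 2·2 = 4

t_a=2 t_c=0 v_peak=14 T=4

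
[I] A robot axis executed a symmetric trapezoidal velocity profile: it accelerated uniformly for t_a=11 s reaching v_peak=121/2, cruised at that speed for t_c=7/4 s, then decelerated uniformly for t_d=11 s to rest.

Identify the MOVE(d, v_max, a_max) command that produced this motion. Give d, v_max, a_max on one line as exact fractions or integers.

a_max = (121/2)/11 = 11/2
d_a = ½·121/2·11 = 1331/4; d_c = 121/2·7/4 = 847/8
d = 2·1331/4 + 847/8 = 6171/8
t_c = 7/4 > 0 ⇒ limit active, v_max = 121/2

d=6171/8 v_max=121/2 a_max=11/2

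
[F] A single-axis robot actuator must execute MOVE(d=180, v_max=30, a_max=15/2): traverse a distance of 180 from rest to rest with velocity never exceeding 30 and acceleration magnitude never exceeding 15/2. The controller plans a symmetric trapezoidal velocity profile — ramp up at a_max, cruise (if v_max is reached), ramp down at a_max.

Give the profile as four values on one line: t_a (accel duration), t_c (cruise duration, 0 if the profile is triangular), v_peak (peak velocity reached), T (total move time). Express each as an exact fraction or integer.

t_a=4 t_c=2 v_peak=30 T=10

vₘ²/aₘ = 30²/(15/2) = 120
180 ≥ 120 → trapezoidal
t_a = 30/(15/2) = 4; v_peak = 30
d_cruise = 180 − 120 = 60; t_c = 60/30 = 2
T = 2·4 + 2 = 10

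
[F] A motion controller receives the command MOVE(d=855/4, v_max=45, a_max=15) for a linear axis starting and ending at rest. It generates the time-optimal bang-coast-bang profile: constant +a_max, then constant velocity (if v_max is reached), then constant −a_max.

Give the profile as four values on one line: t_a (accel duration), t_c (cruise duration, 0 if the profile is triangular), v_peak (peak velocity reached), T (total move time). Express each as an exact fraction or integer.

vₘ²/aₘ = 45²/15 = 135
855/4 ≥ 135 → trapezoidal
t_a = 45/15 = 3; v_peak = 45
d_cruise = 855/4 − 135 = 315/4; t_c = (315/4)/45 = 7/4
T = 2·3 + 7/4 = 31/4

t_a=3 t_c=7/4 v_peak=45 T=31/4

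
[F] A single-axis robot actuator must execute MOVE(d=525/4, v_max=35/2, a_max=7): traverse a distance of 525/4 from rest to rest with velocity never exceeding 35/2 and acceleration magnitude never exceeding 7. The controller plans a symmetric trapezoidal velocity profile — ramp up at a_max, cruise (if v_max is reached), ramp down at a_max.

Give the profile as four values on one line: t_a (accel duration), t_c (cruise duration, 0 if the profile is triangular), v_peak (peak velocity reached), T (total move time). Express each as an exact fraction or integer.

vₘ²/aₘ = (35/2)²/7 = 175/4
525/4 ≥ 175/4 ⇒ cruise phase
t_a = (35/2)/7 = 5/2; v_peak = 35/2
d_cruise = 525/4 − 175/4 = 175/2; t_c = (175/2)/(35/2) = 5
T = 2·5/2 + 5 = 10

t_a=5/2 t_c=5 v_peak=35/2 T=10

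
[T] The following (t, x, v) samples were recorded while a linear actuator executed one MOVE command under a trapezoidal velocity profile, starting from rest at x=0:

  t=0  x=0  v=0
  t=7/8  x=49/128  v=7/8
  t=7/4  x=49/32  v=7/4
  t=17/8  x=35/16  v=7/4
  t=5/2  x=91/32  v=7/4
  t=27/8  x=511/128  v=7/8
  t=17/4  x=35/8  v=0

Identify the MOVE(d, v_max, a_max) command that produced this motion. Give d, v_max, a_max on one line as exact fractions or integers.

final state: t=17/4, x=35/8, v=0 → d = 35/8
a_max = (7/8−0)/(7/8−0) = 1
max v = 7/4 over t∈[7/4,5/2] → v_max = 7/4
check: 7/4·(7/4+3/4) = 35/8 ✓

d=35/8 v_max=7/4 a_max=1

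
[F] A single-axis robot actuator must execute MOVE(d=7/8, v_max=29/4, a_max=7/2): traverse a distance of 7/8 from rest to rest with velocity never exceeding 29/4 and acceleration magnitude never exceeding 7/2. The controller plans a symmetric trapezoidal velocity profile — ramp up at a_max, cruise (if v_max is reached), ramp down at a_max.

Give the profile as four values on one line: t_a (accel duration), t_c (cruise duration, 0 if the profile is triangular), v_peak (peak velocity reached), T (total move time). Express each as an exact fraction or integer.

vₘ²/aₘ = (29/4)²/(7/2) = 841/56
7/8 < 841/56 ⇒ no cruise
v_peak = √(7/8·7/2) = √(49/16) = 7/4
t_a = (7/4)/(7/2) = 1/2; t_c = 0
T = 2·1/2 = 1

t_a=1/2 t_c=0 v_peak=7/4 T=1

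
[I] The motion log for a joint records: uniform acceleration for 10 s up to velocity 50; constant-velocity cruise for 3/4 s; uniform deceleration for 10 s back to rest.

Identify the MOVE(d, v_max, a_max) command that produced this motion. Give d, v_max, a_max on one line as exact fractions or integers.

a_max = 50/10 = 5
d_a = ½·50·10 = 250; d_c = 50·3/4 = 75/2
d = 2·250 + 75/2 = 1075/2
t_c = 3/4 > 0 so v_max = 50

d=1075/2 v_max=50 a_max=5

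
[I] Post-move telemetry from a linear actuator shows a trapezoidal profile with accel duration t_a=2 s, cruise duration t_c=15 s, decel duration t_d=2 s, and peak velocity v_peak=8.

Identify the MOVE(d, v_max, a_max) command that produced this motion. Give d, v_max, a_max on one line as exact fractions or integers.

a_max = 8/2 = 4
d_a = ½·8·2 = 8; d_c = 8·15 = 120
d = 2·8 + 120 = 136
t_c = 15 > 0 so v_max = 8

d=136 v_max=8 a_max=4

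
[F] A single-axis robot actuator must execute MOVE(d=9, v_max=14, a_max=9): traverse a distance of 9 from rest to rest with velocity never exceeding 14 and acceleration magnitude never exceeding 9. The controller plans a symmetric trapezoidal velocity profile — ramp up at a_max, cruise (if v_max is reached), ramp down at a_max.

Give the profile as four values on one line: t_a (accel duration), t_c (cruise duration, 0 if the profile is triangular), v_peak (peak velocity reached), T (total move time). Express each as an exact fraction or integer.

t_a=1 t_c=0 v_peak=9 T=2

v_max²/a_max = 14²/9 = 196/9
9 < 196/9 → triangular
v_peak = √(9·9) = √81 = 9
t_a = 9/9 = 1; t_c = 0
T = 2·1 = 2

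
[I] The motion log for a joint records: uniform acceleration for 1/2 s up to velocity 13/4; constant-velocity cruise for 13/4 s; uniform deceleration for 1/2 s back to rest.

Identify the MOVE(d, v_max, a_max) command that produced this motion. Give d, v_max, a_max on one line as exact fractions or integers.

a_max = (13/4)/(1/2) = 13/2
d_a = ½·13/4·1/2 = 13/16; d_c = 13/4·13/4 = 169/16
d = 2·13/16 + 169/16 = 195/16
t_c = 13/4 > 0 ⇒ limit active, v_max = 13/4

d=195/16 v_max=13/4 a_max=13/2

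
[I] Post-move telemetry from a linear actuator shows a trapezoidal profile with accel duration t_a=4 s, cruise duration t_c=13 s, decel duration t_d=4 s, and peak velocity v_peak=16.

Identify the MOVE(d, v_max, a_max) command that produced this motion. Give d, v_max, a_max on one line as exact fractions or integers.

a_max = 16/4 = 4
d_a = ½·16·4 = 32; d_c = 16·13 = 208
d = 2·32 + 208 = 272
t_c = 13 > 0 → v_max = v_peak = 16

d=272 v_max=16 a_max=4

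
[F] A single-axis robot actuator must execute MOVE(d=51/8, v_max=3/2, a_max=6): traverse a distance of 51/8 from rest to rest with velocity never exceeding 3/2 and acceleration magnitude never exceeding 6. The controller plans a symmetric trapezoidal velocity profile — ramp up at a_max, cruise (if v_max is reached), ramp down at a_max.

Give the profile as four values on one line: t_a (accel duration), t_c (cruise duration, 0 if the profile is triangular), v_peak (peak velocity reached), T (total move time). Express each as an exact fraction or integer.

t_a=1/4 t_c=4 v_peak=3/2 T=9/2

v_max²/a_max = (3/2)²/6 = 3/8
51/8 ≥ 3/8 ⇒ cruise phase
t_a = (3/2)/6 = 1/4; v_peak = 3/2
d_cruise = 51/8 − 3/8 = 6; t_c = 6/(3/2) = 4
T = 2·1/4 + 4 = 9/2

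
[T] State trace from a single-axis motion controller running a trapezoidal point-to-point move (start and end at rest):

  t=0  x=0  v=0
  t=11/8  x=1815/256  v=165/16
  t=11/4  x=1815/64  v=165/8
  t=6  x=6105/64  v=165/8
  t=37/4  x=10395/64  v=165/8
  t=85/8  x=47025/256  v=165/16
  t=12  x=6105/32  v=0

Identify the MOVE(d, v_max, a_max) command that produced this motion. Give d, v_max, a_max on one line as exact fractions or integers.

d=6105/32 v_max=165/8 a_max=15/2

final state: t=12, x=6105/32, v=0 → d = 6105/32
a_max = (165/16−0)/(11/8−0) = 15/2
max v = 165/8 over t∈[11/4,37/4] → v_max = 165/8
check: 165/8·(11/4+13/2) = 6105/32 ✓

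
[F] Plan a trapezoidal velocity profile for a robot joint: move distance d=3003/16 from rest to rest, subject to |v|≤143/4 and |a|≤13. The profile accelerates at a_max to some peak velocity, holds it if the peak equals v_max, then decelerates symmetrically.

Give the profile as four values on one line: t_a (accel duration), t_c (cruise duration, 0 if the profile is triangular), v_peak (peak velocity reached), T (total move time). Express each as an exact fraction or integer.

vₘ²/aₘ = (143/4)²/13 = 1573/16
3003/16 ≥ 1573/16 → trapezoidal
t_a = (143/4)/13 = 11/4; v_peak = 143/4
d_cruise = 3003/16 − 1573/16 = 715/8; t_c = (715/8)/(143/4) = 5/2
T = 2·11/4 + 5/2 = 8

t_a=11/4 t_c=5/2 v_peak=143/4 T=8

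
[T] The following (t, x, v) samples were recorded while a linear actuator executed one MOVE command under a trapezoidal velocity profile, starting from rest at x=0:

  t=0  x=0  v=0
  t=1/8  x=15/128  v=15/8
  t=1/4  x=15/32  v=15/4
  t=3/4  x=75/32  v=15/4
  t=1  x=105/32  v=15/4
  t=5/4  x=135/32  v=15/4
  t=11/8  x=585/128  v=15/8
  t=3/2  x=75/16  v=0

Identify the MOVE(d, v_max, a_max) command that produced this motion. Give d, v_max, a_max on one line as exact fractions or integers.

final state: t=3/2, x=75/16, v=0 → d = 75/16
a_max = (15/8−0)/(1/8−0) = 15
max v = 15/4 over t∈[1/4,5/4] → v_max = 15/4
check: 15/4·(1/4+1) = 75/16 ✓

d=75/16 v_max=15/4 a_max=15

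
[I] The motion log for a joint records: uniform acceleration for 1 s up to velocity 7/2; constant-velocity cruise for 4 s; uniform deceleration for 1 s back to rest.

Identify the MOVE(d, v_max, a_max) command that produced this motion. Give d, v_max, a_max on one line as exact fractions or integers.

d=35/2 v_max=7/2 a_max=7/2

a_max = (7/2)/1 = 7/2
d_a = ½·7/2·1 = 7/4; d_c = 7/2·4 = 14
d = 2·7/4 + 14 = 35/2
t_c = 4 > 0 ⇒ limit active, v_max = 7/2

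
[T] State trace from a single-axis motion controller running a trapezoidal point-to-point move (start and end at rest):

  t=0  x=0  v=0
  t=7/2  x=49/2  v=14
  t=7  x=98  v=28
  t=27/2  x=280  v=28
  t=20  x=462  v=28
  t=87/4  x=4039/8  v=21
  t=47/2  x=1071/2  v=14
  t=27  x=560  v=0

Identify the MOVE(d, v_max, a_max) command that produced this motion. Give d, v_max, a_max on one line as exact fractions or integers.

d=560 v_max=28 a_max=4

final state: t=27, x=560, v=0 → d = 560
a_max = (14−0)/(7/2−0) = 4
max v = 28 over t∈[7,20] → v_max = 28
check: 28·(7+13) = 560 ✓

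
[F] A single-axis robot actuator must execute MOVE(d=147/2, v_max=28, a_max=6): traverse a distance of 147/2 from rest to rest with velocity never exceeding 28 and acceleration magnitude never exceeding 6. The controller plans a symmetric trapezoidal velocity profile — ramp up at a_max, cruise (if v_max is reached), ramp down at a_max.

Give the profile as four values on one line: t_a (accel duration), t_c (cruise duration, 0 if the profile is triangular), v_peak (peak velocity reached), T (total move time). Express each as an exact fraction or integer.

vₘ²/aₘ = 28²/6 = 392/3
147/2 < 392/3 so t_c = 0
v_peak = √(147/2·6) = √441 = 21
t_a = 21/6 = 7/2; t_c = 0
T = 2·7/2 = 7

t_a=7/2 t_c=0 v_peak=21 T=7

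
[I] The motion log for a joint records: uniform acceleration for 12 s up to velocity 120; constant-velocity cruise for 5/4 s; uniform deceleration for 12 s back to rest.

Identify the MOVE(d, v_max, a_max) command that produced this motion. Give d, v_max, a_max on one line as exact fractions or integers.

a_max = 120/12 = 10
d_a = ½·120·12 = 720; d_c = 120·5/4 = 150
d = 2·720 + 150 = 1590
t_c = 5/4 > 0 so v_max = 120

d=1590 v_max=120 a_max=10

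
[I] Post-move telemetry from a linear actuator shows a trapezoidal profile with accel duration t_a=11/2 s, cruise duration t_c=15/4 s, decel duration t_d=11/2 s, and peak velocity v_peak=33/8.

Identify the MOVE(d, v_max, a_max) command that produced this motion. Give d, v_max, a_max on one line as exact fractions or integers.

d=1221/32 v_max=33/8 a_max=3/4

a_max = (33/8)/(11/2) = 3/4
d_a = ½·33/8·11/2 = 363/32; d_c = 33/8·15/4 = 495/32
d = 2·363/32 + 495/32 = 1221/32
t_c = 15/4 > 0 so v_max = 33/8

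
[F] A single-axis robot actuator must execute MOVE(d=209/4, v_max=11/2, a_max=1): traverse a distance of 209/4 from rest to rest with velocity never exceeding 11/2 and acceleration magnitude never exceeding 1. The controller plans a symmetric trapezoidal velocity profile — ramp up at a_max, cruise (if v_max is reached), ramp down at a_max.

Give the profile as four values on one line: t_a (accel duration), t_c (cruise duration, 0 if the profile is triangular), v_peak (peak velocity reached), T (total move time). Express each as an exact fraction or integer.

(v_max)²/a_max = (11/2)²/1 = 121/4
209/4 ≥ 121/4 so v_max reached
t_a = (11/2)/1 = 11/2; v_peak = 11/2
d_cruise = 209/4 − 121/4 = 22; t_c = 22/(11/2) = 4
T = 2·11/2 + 4 = 15

t_a=11/2 t_c=4 v_peak=11/2 T=15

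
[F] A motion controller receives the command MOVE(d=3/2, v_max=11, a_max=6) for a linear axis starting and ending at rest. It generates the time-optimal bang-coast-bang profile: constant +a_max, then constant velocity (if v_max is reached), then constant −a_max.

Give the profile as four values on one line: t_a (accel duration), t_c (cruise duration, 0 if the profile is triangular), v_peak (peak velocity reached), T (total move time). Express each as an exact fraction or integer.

t_a=1/2 t_c=0 v_peak=3 T=1

v_max²/a_max = 11²/6 = 121/6
3/2 < 121/6 → triangular
v_peak = √(3/2·6) = √9 = 3
t_a = 3/6 = 1/2; t_c = 0
T = 2·1/2 = 1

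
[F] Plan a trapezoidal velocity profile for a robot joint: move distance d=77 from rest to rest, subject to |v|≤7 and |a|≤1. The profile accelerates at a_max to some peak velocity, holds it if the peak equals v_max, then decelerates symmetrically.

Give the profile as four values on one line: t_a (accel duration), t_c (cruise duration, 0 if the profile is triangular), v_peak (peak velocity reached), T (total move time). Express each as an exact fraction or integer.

t_a=7 t_c=4 v_peak=7 T=18

v_max²/a_max = 7²/1 = 49
77 ≥ 49 ⇒ cruise phase
t_a = 7/1 = 7; v_peak = 7
d_cruise = 77 − 49 = 28; t_c = 28/7 = 4
T = 2·7 + 4 = 18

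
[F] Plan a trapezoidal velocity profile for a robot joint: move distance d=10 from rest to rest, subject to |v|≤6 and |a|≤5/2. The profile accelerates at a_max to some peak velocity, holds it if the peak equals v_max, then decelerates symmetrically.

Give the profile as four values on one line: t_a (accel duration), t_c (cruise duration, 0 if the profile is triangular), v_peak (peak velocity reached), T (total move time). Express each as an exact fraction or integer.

(v_max)²/a_max = 6²/(5/2) = 72/5
10 < 72/5 ⇒ no cruise
v_peak = √(10·5/2) = √25 = 5
t_a = 5/(5/2) = 2; t_c = 0
T = 2·2 = 4

t_a=2 t_c=0 v_peak=5 T=4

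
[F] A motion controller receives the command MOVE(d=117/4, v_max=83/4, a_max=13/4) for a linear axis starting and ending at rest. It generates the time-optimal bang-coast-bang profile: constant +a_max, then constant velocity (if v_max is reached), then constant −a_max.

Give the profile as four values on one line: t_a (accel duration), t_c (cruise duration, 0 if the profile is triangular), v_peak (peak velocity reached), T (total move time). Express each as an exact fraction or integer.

(v_max)²/a_max = (83/4)²/(13/4) = 6889/52
117/4 < 6889/52 → triangular
v_peak = √(117/4·13/4) = √(1521/16) = 39/4
t_a = (39/4)/(13/4) = 3; t_c = 0
T = 2·3 = 6

t_a=3 t_c=0 v_peak=39/4 T=6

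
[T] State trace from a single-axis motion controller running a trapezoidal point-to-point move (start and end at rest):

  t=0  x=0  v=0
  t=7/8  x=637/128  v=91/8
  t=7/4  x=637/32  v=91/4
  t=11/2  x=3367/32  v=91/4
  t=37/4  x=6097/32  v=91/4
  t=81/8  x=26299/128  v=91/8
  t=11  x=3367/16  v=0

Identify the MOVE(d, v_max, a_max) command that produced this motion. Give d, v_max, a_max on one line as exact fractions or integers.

d=3367/16 v_max=91/4 a_max=13

final state: t=11, x=3367/16, v=0 → d = 3367/16
a_max = (91/8−0)/(7/8−0) = 13
max v = 91/4 over t∈[7/4,37/4] → v_max = 91/4
check: 91/4·(7/4+15/2) = 3367/16 ✓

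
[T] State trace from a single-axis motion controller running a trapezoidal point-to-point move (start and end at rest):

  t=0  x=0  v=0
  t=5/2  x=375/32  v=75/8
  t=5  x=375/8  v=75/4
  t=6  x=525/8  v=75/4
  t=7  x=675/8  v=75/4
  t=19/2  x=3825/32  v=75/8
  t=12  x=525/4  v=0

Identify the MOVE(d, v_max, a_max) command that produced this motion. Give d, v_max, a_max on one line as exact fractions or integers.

final state: t=12, x=525/4, v=0 → d = 525/4
a_max = (75/8−0)/(5/2−0) = 15/4
max v = 75/4 over t∈[5,7] → v_max = 75/4
check: 75/4·(5+2) = 525/4 ✓

d=525/4 v_max=75/4 a_max=15/4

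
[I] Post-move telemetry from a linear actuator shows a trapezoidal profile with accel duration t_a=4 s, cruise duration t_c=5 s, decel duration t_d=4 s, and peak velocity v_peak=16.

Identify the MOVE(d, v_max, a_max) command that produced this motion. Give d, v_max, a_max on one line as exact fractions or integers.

a_max = 16/4 = 4
d_a = ½·16·4 = 32; d_c = 16·5 = 80
d = 2·32 + 80 = 144
t_c = 5 > 0 ⇒ limit active, v_max = 16

d=144 v_max=16 a_max=4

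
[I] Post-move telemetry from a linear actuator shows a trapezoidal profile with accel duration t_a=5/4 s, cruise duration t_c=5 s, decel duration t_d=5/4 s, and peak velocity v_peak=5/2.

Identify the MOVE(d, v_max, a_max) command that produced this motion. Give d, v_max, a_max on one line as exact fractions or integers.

a_max = (5/2)/(5/4) = 2
d_a = ½·5/2·5/4 = 25/16; d_c = 5/2·5 = 25/2
d = 2·25/16 + 25/2 = 125/8
t_c = 5 > 0 → v_max = v_peak = 5/2

d=125/8 v_max=5/2 a_max=2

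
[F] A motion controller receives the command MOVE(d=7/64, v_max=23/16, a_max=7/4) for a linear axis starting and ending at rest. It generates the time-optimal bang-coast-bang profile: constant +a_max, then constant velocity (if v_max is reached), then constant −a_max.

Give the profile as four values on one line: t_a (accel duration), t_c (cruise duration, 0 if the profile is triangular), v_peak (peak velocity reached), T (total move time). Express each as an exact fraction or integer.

t_a=1/4 t_c=0 v_peak=7/16 T=1/2

v_max²/a_max = (23/16)²/(7/4) = 529/448
7/64 < 529/448 → triangular
v_peak = √(7/64·7/4) = √(49/256) = 7/16
t_a = (7/16)/(7/4) = 1/4; t_c = 0
T = 2·1/4 = 1/2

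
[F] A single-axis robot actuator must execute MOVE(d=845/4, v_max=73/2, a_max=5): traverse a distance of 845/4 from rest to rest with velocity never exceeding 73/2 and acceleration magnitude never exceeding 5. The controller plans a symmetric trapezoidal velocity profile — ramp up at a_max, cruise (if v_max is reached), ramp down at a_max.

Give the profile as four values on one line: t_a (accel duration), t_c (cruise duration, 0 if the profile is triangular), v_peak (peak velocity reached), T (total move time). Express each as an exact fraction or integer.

t_a=13/2 t_c=0 v_peak=65/2 T=13

vₘ²/aₘ = (73/2)²/5 = 5329/20
845/4 < 5329/20 → triangular
v_peak = √(845/4·5) = √(4225/4) = 65/2
t_a = (65/2)/5 = 13/2; t_c = 0
T = 2·13/2 = 13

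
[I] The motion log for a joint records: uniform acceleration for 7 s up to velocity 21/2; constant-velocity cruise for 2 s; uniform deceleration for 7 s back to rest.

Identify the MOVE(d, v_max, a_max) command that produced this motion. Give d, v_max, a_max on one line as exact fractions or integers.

a_max = (21/2)/7 = 3/2
d_a = ½·21/2·7 = 147/4; d_c = 21/2·2 = 21
d = 2·147/4 + 21 = 189/2
t_c = 2 > 0 ⇒ limit active, v_max = 21/2

d=189/2 v_max=21/2 a_max=3/2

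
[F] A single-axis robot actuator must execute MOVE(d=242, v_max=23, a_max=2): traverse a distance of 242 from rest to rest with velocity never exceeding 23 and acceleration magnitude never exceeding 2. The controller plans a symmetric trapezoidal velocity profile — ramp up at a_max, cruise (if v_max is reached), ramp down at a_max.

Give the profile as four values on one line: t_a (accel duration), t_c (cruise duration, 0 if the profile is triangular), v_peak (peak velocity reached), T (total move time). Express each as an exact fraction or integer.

v_max²/a_max = 23²/2 = 529/2
242 < 529/2 ⇒ no cruise
v_peak = √(242·2) = √484 = 22
t_a = 22/2 = 11; t_c = 0
T = 2·11 = 22

t_a=11 t_c=0 v_peak=22 T=22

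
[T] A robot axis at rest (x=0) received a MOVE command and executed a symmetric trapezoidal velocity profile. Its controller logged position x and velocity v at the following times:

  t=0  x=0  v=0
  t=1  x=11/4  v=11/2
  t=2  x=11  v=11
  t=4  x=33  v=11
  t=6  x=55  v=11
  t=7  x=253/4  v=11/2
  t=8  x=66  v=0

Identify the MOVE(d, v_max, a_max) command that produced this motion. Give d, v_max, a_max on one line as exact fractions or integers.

d=66 v_max=11 a_max=11/2

final state: t=8, x=66, v=0 → d = 66
a_max = (11/2−0)/(1−0) = 11/2
max v = 11 over t∈[2,6] → v_max = 11
check: 11·(2+4) = 66 ✓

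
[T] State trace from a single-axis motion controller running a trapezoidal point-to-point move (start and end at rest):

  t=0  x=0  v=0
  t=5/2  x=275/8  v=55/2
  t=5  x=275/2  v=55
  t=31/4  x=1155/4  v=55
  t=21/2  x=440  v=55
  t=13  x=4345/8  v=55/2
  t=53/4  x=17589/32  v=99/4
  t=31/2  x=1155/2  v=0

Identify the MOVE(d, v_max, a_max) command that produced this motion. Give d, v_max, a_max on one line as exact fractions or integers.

d=1155/2 v_max=55 a_max=11

final state: t=31/2, x=1155/2, v=0 → d = 1155/2
a_max = (55/2−0)/(5/2−0) = 11
max v = 55 over t∈[5,21/2] → v_max = 55
check: 55·(5+11/2) = 1155/2 ✓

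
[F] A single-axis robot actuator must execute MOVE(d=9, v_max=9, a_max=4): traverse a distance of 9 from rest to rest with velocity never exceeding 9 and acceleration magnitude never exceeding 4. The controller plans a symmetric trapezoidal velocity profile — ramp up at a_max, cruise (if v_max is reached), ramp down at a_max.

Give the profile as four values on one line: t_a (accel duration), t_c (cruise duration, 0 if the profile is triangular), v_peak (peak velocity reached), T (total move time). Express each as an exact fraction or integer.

t_a=3/2 t_c=0 v_peak=6 T=3

vₘ²/aₘ = 9²/4 = 81/4
9 < 81/4 so t_c = 0
v_peak = √(9·4) = √36 = 6
t_a = 6/4 = 3/2; t_c = 0
T = 2·3/2 = 3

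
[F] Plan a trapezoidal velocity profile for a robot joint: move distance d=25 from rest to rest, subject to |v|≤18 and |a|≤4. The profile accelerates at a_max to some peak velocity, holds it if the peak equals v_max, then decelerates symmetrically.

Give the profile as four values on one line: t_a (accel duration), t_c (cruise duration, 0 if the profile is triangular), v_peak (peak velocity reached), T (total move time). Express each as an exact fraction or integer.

vₘ²/aₘ = 18²/4 = 81
25 < 81 → triangular
v_peak = √(25·4) = √100 = 10
t_a = 10/4 = 5/2; t_c = 0
T = 2·5/2 = 5

t_a=5/2 t_c=0 v_peak=10 T=5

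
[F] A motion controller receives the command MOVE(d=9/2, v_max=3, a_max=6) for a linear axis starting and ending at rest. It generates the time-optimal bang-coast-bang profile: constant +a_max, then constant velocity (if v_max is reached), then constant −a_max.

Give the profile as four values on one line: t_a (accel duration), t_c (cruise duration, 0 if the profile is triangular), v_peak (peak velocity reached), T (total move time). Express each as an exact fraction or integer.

(v_max)²/a_max = 3²/6 = 3/2
9/2 ≥ 3/2 → trapezoidal
t_a = 3/6 = 1/2; v_peak = 3
d_cruise = 9/2 − 3/2 = 3; t_c = 3/3 = 1
T = 2·1/2 + 1 = 2

t_a=1/2 t_c=1 v_peak=3 T=2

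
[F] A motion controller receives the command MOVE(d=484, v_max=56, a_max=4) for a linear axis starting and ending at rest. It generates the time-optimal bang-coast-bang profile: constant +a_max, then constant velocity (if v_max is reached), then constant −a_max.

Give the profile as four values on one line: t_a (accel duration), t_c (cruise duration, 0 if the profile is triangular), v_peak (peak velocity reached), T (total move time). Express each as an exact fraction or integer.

t_a=11 t_c=0 v_peak=44 T=22

v_max²/a_max = 56²/4 = 784
484 < 784 ⇒ no cruise
v_peak = √(484·4) = √1936 = 44
t_a = 44/4 = 11; t_c = 0
T = 2·11 = 22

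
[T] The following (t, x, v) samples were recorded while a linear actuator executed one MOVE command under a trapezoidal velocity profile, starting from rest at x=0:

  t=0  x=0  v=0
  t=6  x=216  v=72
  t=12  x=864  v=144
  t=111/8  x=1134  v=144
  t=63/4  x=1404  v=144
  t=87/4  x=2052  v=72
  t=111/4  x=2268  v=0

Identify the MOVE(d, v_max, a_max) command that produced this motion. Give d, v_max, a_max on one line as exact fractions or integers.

final state: t=111/4, x=2268, v=0 → d = 2268
a_max = (72−0)/(6−0) = 12
max v = 144 over t∈[12,63/4] → v_max = 144
check: 144·(12+15/4) = 2268 ✓

d=2268 v_max=144 a_max=12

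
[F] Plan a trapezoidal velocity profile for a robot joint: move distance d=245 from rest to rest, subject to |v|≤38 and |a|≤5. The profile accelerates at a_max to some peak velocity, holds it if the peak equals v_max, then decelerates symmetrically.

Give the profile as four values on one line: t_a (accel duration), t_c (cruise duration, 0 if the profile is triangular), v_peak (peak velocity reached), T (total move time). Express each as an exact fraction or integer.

t_a=7 t_c=0 v_peak=35 T=14

vₘ²/aₘ = 38²/5 = 1444/5
245 < 1444/5 so t_c = 0
v_peak = √(245·5) = √1225 = 35
t_a = 35/5 = 7; t_c = 0
T = 2·7 = 14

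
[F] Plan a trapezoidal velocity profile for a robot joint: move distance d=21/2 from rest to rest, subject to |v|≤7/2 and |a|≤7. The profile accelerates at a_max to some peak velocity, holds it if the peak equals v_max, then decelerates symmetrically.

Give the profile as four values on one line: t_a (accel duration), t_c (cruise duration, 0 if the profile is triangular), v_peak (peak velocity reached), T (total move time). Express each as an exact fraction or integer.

vₘ²/aₘ = (7/2)²/7 = 7/4
21/2 ≥ 7/4 ⇒ cruise phase
t_a = (7/2)/7 = 1/2; v_peak = 7/2
d_cruise = 21/2 − 7/4 = 35/4; t_c = (35/4)/(7/2) = 5/2
T = 2·1/2 + 5/2 = 7/2

t_a=1/2 t_c=5/2 v_peak=7/2 T=7/2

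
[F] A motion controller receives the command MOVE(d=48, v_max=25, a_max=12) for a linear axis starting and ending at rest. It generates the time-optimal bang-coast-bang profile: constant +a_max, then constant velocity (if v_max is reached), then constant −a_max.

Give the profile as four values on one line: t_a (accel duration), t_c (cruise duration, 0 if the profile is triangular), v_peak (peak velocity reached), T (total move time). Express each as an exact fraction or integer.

t_a=2 t_c=0 v_peak=24 T=4

v_max²/a_max = 25²/12 = 625/12
48 < 625/12 → triangular
v_peak = √(48·12) = √576 = 24
t_a = 24/12 = 2; t_c = 0
T = 2·2 = 4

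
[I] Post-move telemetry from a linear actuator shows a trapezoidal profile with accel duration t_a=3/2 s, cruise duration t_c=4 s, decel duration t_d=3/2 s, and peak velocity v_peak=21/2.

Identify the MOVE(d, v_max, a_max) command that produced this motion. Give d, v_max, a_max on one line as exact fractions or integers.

a_max = (21/2)/(3/2) = 7
d_a = ½·21/2·3/2 = 63/8; d_c = 21/2·4 = 42
d = 2·63/8 + 42 = 231/4
t_c = 4 > 0 → v_max = v_peak = 21/2

d=231/4 v_max=21/2 a_max=7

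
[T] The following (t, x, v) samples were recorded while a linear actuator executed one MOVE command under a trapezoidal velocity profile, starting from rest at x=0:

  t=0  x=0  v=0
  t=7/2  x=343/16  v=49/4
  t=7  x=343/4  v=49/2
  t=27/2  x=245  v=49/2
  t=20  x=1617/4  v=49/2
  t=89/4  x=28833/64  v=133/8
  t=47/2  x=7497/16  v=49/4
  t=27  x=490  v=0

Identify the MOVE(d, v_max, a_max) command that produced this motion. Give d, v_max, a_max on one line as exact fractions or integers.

final state: t=27, x=490, v=0 → d = 490
a_max = (49/4−0)/(7/2−0) = 7/2
max v = 49/2 over t∈[7,20] → v_max = 49/2
check: 49/2·(7+13) = 490 ✓

d=490 v_max=49/2 a_max=7/2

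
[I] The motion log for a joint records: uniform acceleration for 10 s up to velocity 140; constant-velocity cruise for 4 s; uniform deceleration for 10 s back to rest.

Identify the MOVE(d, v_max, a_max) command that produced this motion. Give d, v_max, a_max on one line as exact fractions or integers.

d=1960 v_max=140 a_max=14

a_max = 140/10 = 14
d_a = ½·140·10 = 700; d_c = 140·4 = 560
d = 2·700 + 560 = 1960
t_c = 4 > 0 so v_max = 140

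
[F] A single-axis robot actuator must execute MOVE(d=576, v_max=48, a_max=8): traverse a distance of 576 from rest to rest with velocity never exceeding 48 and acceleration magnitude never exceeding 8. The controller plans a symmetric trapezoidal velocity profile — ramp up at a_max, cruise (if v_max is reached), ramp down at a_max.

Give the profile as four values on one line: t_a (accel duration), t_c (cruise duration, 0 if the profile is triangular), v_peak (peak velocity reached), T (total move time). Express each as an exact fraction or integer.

(v_max)²/a_max = 48²/8 = 288
576 ≥ 288 → trapezoidal
t_a = 48/8 = 6; v_peak = 48
d_cruise = 576 − 288 = 288; t_c = 288/48 = 6
T = 2·6 + 6 = 18

t_a=6 t_c=6 v_peak=48 T=18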